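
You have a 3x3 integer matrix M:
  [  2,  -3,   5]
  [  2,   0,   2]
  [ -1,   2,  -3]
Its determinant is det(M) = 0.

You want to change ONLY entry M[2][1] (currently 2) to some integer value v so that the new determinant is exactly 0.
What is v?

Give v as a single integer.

det is linear in entry M[2][1]: det = old_det + (v - 2) * C_21
Cofactor C_21 = 6
Want det = 0: 0 + (v - 2) * 6 = 0
  (v - 2) = 0 / 6 = 0
  v = 2 + (0) = 2

Answer: 2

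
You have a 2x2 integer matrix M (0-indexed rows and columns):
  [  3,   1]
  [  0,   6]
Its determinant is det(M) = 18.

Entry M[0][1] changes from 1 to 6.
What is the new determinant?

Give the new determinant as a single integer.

det is linear in row 0: changing M[0][1] by delta changes det by delta * cofactor(0,1).
Cofactor C_01 = (-1)^(0+1) * minor(0,1) = 0
Entry delta = 6 - 1 = 5
Det delta = 5 * 0 = 0
New det = 18 + 0 = 18

Answer: 18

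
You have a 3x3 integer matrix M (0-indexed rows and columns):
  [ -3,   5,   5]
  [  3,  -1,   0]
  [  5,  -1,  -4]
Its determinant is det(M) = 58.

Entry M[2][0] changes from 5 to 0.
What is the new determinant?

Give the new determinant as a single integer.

det is linear in row 2: changing M[2][0] by delta changes det by delta * cofactor(2,0).
Cofactor C_20 = (-1)^(2+0) * minor(2,0) = 5
Entry delta = 0 - 5 = -5
Det delta = -5 * 5 = -25
New det = 58 + -25 = 33

Answer: 33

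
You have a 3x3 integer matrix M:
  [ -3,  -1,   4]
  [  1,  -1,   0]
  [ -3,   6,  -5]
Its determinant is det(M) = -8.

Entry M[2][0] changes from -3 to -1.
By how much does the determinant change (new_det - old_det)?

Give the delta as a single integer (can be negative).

Cofactor C_20 = 4
Entry delta = -1 - -3 = 2
Det delta = entry_delta * cofactor = 2 * 4 = 8

Answer: 8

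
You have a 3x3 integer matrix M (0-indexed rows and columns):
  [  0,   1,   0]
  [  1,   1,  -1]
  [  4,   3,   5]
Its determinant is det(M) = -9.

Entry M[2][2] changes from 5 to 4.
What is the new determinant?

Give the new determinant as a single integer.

det is linear in row 2: changing M[2][2] by delta changes det by delta * cofactor(2,2).
Cofactor C_22 = (-1)^(2+2) * minor(2,2) = -1
Entry delta = 4 - 5 = -1
Det delta = -1 * -1 = 1
New det = -9 + 1 = -8

Answer: -8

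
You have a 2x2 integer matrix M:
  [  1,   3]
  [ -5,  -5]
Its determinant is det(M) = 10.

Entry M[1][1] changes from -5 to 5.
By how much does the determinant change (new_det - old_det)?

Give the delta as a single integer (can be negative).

Answer: 10

Derivation:
Cofactor C_11 = 1
Entry delta = 5 - -5 = 10
Det delta = entry_delta * cofactor = 10 * 1 = 10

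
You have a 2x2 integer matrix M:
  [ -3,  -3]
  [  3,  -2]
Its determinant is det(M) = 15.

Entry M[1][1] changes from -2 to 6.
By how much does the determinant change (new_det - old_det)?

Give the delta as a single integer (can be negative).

Cofactor C_11 = -3
Entry delta = 6 - -2 = 8
Det delta = entry_delta * cofactor = 8 * -3 = -24

Answer: -24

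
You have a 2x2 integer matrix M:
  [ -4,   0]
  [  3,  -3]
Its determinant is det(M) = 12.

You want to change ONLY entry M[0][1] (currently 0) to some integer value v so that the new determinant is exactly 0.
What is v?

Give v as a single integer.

Answer: 4

Derivation:
det is linear in entry M[0][1]: det = old_det + (v - 0) * C_01
Cofactor C_01 = -3
Want det = 0: 12 + (v - 0) * -3 = 0
  (v - 0) = -12 / -3 = 4
  v = 0 + (4) = 4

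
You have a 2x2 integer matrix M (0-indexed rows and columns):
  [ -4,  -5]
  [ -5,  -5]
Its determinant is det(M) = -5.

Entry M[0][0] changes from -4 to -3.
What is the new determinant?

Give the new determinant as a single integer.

Answer: -10

Derivation:
det is linear in row 0: changing M[0][0] by delta changes det by delta * cofactor(0,0).
Cofactor C_00 = (-1)^(0+0) * minor(0,0) = -5
Entry delta = -3 - -4 = 1
Det delta = 1 * -5 = -5
New det = -5 + -5 = -10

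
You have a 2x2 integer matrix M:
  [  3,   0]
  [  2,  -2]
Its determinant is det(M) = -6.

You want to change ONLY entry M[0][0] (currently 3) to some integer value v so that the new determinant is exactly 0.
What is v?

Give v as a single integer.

Answer: 0

Derivation:
det is linear in entry M[0][0]: det = old_det + (v - 3) * C_00
Cofactor C_00 = -2
Want det = 0: -6 + (v - 3) * -2 = 0
  (v - 3) = 6 / -2 = -3
  v = 3 + (-3) = 0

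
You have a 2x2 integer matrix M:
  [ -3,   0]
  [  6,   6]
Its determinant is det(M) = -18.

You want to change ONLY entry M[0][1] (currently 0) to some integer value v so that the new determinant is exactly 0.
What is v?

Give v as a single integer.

Answer: -3

Derivation:
det is linear in entry M[0][1]: det = old_det + (v - 0) * C_01
Cofactor C_01 = -6
Want det = 0: -18 + (v - 0) * -6 = 0
  (v - 0) = 18 / -6 = -3
  v = 0 + (-3) = -3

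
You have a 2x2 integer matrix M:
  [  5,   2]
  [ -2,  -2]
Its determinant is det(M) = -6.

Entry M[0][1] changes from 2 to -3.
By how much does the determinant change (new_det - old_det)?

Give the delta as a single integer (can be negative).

Cofactor C_01 = 2
Entry delta = -3 - 2 = -5
Det delta = entry_delta * cofactor = -5 * 2 = -10

Answer: -10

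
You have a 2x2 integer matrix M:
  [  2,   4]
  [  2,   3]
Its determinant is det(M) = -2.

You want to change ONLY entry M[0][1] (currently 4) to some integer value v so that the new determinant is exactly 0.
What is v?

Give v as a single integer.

Answer: 3

Derivation:
det is linear in entry M[0][1]: det = old_det + (v - 4) * C_01
Cofactor C_01 = -2
Want det = 0: -2 + (v - 4) * -2 = 0
  (v - 4) = 2 / -2 = -1
  v = 4 + (-1) = 3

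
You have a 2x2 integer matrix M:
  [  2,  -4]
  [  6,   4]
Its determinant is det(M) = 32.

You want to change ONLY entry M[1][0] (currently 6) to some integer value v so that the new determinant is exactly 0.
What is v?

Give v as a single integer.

det is linear in entry M[1][0]: det = old_det + (v - 6) * C_10
Cofactor C_10 = 4
Want det = 0: 32 + (v - 6) * 4 = 0
  (v - 6) = -32 / 4 = -8
  v = 6 + (-8) = -2

Answer: -2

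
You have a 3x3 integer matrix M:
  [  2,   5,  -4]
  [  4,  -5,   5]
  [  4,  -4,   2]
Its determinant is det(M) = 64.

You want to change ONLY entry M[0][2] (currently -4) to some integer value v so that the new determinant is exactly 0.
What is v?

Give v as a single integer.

det is linear in entry M[0][2]: det = old_det + (v - -4) * C_02
Cofactor C_02 = 4
Want det = 0: 64 + (v - -4) * 4 = 0
  (v - -4) = -64 / 4 = -16
  v = -4 + (-16) = -20

Answer: -20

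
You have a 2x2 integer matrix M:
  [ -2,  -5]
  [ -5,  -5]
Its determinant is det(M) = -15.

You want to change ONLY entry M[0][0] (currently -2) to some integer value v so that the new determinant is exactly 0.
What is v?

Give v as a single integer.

det is linear in entry M[0][0]: det = old_det + (v - -2) * C_00
Cofactor C_00 = -5
Want det = 0: -15 + (v - -2) * -5 = 0
  (v - -2) = 15 / -5 = -3
  v = -2 + (-3) = -5

Answer: -5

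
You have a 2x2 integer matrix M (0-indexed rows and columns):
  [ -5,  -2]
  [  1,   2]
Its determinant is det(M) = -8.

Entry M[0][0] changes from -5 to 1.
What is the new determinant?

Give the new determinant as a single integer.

det is linear in row 0: changing M[0][0] by delta changes det by delta * cofactor(0,0).
Cofactor C_00 = (-1)^(0+0) * minor(0,0) = 2
Entry delta = 1 - -5 = 6
Det delta = 6 * 2 = 12
New det = -8 + 12 = 4

Answer: 4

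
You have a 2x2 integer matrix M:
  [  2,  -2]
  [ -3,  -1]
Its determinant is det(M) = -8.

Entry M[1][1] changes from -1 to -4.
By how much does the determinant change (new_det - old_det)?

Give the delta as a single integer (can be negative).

Answer: -6

Derivation:
Cofactor C_11 = 2
Entry delta = -4 - -1 = -3
Det delta = entry_delta * cofactor = -3 * 2 = -6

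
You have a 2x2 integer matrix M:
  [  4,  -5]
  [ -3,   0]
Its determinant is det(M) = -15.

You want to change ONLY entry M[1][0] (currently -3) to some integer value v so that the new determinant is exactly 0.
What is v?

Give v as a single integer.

Answer: 0

Derivation:
det is linear in entry M[1][0]: det = old_det + (v - -3) * C_10
Cofactor C_10 = 5
Want det = 0: -15 + (v - -3) * 5 = 0
  (v - -3) = 15 / 5 = 3
  v = -3 + (3) = 0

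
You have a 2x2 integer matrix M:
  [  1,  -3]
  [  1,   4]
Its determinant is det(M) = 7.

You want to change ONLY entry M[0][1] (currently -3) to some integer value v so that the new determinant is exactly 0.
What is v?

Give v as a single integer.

det is linear in entry M[0][1]: det = old_det + (v - -3) * C_01
Cofactor C_01 = -1
Want det = 0: 7 + (v - -3) * -1 = 0
  (v - -3) = -7 / -1 = 7
  v = -3 + (7) = 4

Answer: 4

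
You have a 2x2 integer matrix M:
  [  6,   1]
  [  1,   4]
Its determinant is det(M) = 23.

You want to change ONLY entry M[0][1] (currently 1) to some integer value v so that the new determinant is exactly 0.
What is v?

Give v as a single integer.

Answer: 24

Derivation:
det is linear in entry M[0][1]: det = old_det + (v - 1) * C_01
Cofactor C_01 = -1
Want det = 0: 23 + (v - 1) * -1 = 0
  (v - 1) = -23 / -1 = 23
  v = 1 + (23) = 24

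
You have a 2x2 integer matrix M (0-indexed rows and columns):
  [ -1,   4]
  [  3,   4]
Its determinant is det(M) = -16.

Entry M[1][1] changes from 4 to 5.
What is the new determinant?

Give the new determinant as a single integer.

Answer: -17

Derivation:
det is linear in row 1: changing M[1][1] by delta changes det by delta * cofactor(1,1).
Cofactor C_11 = (-1)^(1+1) * minor(1,1) = -1
Entry delta = 5 - 4 = 1
Det delta = 1 * -1 = -1
New det = -16 + -1 = -17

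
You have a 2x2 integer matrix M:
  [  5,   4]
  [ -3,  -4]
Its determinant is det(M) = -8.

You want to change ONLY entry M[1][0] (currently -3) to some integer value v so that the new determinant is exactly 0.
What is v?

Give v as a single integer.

Answer: -5

Derivation:
det is linear in entry M[1][0]: det = old_det + (v - -3) * C_10
Cofactor C_10 = -4
Want det = 0: -8 + (v - -3) * -4 = 0
  (v - -3) = 8 / -4 = -2
  v = -3 + (-2) = -5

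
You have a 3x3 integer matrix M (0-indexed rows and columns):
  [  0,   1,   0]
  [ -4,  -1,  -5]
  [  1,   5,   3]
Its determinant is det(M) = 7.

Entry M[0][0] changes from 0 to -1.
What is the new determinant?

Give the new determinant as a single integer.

det is linear in row 0: changing M[0][0] by delta changes det by delta * cofactor(0,0).
Cofactor C_00 = (-1)^(0+0) * minor(0,0) = 22
Entry delta = -1 - 0 = -1
Det delta = -1 * 22 = -22
New det = 7 + -22 = -15

Answer: -15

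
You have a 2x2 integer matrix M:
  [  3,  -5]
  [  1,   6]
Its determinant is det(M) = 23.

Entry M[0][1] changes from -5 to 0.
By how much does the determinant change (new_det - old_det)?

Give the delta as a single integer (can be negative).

Answer: -5

Derivation:
Cofactor C_01 = -1
Entry delta = 0 - -5 = 5
Det delta = entry_delta * cofactor = 5 * -1 = -5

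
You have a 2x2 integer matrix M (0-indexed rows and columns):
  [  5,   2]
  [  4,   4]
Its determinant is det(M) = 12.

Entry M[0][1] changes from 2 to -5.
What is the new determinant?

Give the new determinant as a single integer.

det is linear in row 0: changing M[0][1] by delta changes det by delta * cofactor(0,1).
Cofactor C_01 = (-1)^(0+1) * minor(0,1) = -4
Entry delta = -5 - 2 = -7
Det delta = -7 * -4 = 28
New det = 12 + 28 = 40

Answer: 40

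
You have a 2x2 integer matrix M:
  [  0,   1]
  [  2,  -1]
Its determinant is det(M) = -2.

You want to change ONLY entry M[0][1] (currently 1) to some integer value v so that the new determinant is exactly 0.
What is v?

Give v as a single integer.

det is linear in entry M[0][1]: det = old_det + (v - 1) * C_01
Cofactor C_01 = -2
Want det = 0: -2 + (v - 1) * -2 = 0
  (v - 1) = 2 / -2 = -1
  v = 1 + (-1) = 0

Answer: 0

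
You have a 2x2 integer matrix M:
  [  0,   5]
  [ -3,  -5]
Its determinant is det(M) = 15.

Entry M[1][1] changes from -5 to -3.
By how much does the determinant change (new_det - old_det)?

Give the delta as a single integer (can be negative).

Answer: 0

Derivation:
Cofactor C_11 = 0
Entry delta = -3 - -5 = 2
Det delta = entry_delta * cofactor = 2 * 0 = 0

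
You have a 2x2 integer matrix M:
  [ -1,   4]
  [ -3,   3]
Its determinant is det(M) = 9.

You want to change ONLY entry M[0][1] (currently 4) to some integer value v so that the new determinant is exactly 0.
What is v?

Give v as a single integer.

det is linear in entry M[0][1]: det = old_det + (v - 4) * C_01
Cofactor C_01 = 3
Want det = 0: 9 + (v - 4) * 3 = 0
  (v - 4) = -9 / 3 = -3
  v = 4 + (-3) = 1

Answer: 1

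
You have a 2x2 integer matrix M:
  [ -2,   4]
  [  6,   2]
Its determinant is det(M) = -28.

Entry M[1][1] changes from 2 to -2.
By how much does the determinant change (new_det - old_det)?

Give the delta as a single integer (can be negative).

Cofactor C_11 = -2
Entry delta = -2 - 2 = -4
Det delta = entry_delta * cofactor = -4 * -2 = 8

Answer: 8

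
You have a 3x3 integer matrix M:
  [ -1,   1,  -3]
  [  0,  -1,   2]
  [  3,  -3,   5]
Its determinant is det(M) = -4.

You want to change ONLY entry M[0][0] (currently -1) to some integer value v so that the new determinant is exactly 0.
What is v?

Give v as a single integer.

det is linear in entry M[0][0]: det = old_det + (v - -1) * C_00
Cofactor C_00 = 1
Want det = 0: -4 + (v - -1) * 1 = 0
  (v - -1) = 4 / 1 = 4
  v = -1 + (4) = 3

Answer: 3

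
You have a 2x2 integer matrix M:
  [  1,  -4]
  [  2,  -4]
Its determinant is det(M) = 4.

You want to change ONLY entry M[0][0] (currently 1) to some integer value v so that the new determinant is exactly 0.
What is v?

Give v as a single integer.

Answer: 2

Derivation:
det is linear in entry M[0][0]: det = old_det + (v - 1) * C_00
Cofactor C_00 = -4
Want det = 0: 4 + (v - 1) * -4 = 0
  (v - 1) = -4 / -4 = 1
  v = 1 + (1) = 2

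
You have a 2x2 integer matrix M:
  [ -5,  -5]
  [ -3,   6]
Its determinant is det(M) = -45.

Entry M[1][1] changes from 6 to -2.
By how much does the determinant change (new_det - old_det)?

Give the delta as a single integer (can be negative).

Cofactor C_11 = -5
Entry delta = -2 - 6 = -8
Det delta = entry_delta * cofactor = -8 * -5 = 40

Answer: 40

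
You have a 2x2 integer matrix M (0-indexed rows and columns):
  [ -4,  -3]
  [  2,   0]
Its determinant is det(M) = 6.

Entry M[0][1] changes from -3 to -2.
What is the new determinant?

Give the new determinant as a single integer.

Answer: 4

Derivation:
det is linear in row 0: changing M[0][1] by delta changes det by delta * cofactor(0,1).
Cofactor C_01 = (-1)^(0+1) * minor(0,1) = -2
Entry delta = -2 - -3 = 1
Det delta = 1 * -2 = -2
New det = 6 + -2 = 4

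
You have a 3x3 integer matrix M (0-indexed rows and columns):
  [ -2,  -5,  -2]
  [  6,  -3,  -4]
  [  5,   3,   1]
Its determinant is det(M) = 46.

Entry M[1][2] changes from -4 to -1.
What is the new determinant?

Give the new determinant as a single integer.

det is linear in row 1: changing M[1][2] by delta changes det by delta * cofactor(1,2).
Cofactor C_12 = (-1)^(1+2) * minor(1,2) = -19
Entry delta = -1 - -4 = 3
Det delta = 3 * -19 = -57
New det = 46 + -57 = -11

Answer: -11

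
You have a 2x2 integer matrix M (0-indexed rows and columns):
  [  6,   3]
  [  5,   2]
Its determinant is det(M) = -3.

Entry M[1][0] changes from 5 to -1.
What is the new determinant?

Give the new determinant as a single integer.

Answer: 15

Derivation:
det is linear in row 1: changing M[1][0] by delta changes det by delta * cofactor(1,0).
Cofactor C_10 = (-1)^(1+0) * minor(1,0) = -3
Entry delta = -1 - 5 = -6
Det delta = -6 * -3 = 18
New det = -3 + 18 = 15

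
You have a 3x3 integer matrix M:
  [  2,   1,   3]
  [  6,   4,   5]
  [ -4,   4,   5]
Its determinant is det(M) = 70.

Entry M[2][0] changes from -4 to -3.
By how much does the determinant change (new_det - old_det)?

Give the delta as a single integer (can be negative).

Answer: -7

Derivation:
Cofactor C_20 = -7
Entry delta = -3 - -4 = 1
Det delta = entry_delta * cofactor = 1 * -7 = -7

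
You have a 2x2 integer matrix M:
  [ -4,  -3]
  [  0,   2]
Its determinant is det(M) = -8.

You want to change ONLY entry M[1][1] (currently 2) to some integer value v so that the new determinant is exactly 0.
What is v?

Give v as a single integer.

Answer: 0

Derivation:
det is linear in entry M[1][1]: det = old_det + (v - 2) * C_11
Cofactor C_11 = -4
Want det = 0: -8 + (v - 2) * -4 = 0
  (v - 2) = 8 / -4 = -2
  v = 2 + (-2) = 0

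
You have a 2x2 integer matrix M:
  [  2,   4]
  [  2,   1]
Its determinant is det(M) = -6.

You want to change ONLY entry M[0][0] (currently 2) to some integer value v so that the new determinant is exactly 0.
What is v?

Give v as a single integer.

det is linear in entry M[0][0]: det = old_det + (v - 2) * C_00
Cofactor C_00 = 1
Want det = 0: -6 + (v - 2) * 1 = 0
  (v - 2) = 6 / 1 = 6
  v = 2 + (6) = 8

Answer: 8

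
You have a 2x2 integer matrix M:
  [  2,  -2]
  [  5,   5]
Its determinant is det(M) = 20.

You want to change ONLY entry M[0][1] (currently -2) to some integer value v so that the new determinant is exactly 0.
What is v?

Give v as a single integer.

det is linear in entry M[0][1]: det = old_det + (v - -2) * C_01
Cofactor C_01 = -5
Want det = 0: 20 + (v - -2) * -5 = 0
  (v - -2) = -20 / -5 = 4
  v = -2 + (4) = 2

Answer: 2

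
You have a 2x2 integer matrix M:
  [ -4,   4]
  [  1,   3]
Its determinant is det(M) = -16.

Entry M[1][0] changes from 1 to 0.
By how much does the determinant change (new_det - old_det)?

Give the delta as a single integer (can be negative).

Answer: 4

Derivation:
Cofactor C_10 = -4
Entry delta = 0 - 1 = -1
Det delta = entry_delta * cofactor = -1 * -4 = 4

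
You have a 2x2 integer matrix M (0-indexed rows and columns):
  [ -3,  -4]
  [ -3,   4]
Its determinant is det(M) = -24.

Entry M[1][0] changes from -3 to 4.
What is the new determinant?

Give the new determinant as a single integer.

Answer: 4

Derivation:
det is linear in row 1: changing M[1][0] by delta changes det by delta * cofactor(1,0).
Cofactor C_10 = (-1)^(1+0) * minor(1,0) = 4
Entry delta = 4 - -3 = 7
Det delta = 7 * 4 = 28
New det = -24 + 28 = 4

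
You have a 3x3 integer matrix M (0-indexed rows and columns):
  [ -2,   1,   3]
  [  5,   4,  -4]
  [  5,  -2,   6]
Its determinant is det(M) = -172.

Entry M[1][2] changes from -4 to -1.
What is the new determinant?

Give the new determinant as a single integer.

Answer: -169

Derivation:
det is linear in row 1: changing M[1][2] by delta changes det by delta * cofactor(1,2).
Cofactor C_12 = (-1)^(1+2) * minor(1,2) = 1
Entry delta = -1 - -4 = 3
Det delta = 3 * 1 = 3
New det = -172 + 3 = -169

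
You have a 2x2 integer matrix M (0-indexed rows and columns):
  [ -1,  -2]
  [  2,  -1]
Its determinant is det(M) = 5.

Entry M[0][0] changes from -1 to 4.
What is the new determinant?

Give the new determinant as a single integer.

Answer: 0

Derivation:
det is linear in row 0: changing M[0][0] by delta changes det by delta * cofactor(0,0).
Cofactor C_00 = (-1)^(0+0) * minor(0,0) = -1
Entry delta = 4 - -1 = 5
Det delta = 5 * -1 = -5
New det = 5 + -5 = 0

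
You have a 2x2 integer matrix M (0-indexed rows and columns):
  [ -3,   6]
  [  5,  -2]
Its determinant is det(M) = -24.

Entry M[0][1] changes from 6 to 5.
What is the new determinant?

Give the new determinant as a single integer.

det is linear in row 0: changing M[0][1] by delta changes det by delta * cofactor(0,1).
Cofactor C_01 = (-1)^(0+1) * minor(0,1) = -5
Entry delta = 5 - 6 = -1
Det delta = -1 * -5 = 5
New det = -24 + 5 = -19

Answer: -19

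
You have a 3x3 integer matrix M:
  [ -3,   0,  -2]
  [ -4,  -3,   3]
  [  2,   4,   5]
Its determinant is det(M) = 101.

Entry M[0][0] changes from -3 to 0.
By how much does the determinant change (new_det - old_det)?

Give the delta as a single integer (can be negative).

Cofactor C_00 = -27
Entry delta = 0 - -3 = 3
Det delta = entry_delta * cofactor = 3 * -27 = -81

Answer: -81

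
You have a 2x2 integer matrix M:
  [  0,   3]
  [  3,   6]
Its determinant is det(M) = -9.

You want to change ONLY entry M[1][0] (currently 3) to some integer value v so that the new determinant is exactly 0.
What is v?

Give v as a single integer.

det is linear in entry M[1][0]: det = old_det + (v - 3) * C_10
Cofactor C_10 = -3
Want det = 0: -9 + (v - 3) * -3 = 0
  (v - 3) = 9 / -3 = -3
  v = 3 + (-3) = 0

Answer: 0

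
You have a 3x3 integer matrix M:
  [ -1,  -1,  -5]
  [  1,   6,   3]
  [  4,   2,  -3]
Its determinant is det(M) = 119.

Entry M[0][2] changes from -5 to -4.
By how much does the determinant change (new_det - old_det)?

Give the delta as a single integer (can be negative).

Answer: -22

Derivation:
Cofactor C_02 = -22
Entry delta = -4 - -5 = 1
Det delta = entry_delta * cofactor = 1 * -22 = -22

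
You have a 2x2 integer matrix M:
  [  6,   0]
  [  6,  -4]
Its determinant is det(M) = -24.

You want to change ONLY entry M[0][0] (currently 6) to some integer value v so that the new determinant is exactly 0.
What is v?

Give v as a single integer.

det is linear in entry M[0][0]: det = old_det + (v - 6) * C_00
Cofactor C_00 = -4
Want det = 0: -24 + (v - 6) * -4 = 0
  (v - 6) = 24 / -4 = -6
  v = 6 + (-6) = 0

Answer: 0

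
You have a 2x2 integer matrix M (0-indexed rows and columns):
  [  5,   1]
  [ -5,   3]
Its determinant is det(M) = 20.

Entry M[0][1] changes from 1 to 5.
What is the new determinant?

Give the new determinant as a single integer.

det is linear in row 0: changing M[0][1] by delta changes det by delta * cofactor(0,1).
Cofactor C_01 = (-1)^(0+1) * minor(0,1) = 5
Entry delta = 5 - 1 = 4
Det delta = 4 * 5 = 20
New det = 20 + 20 = 40

Answer: 40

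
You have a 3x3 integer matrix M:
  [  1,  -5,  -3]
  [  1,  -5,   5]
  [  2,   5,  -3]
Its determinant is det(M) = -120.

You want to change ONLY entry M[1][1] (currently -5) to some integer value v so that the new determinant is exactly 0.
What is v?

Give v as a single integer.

Answer: 35

Derivation:
det is linear in entry M[1][1]: det = old_det + (v - -5) * C_11
Cofactor C_11 = 3
Want det = 0: -120 + (v - -5) * 3 = 0
  (v - -5) = 120 / 3 = 40
  v = -5 + (40) = 35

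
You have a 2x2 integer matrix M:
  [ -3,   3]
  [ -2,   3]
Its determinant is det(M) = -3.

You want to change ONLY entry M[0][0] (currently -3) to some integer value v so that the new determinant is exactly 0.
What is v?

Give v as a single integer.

Answer: -2

Derivation:
det is linear in entry M[0][0]: det = old_det + (v - -3) * C_00
Cofactor C_00 = 3
Want det = 0: -3 + (v - -3) * 3 = 0
  (v - -3) = 3 / 3 = 1
  v = -3 + (1) = -2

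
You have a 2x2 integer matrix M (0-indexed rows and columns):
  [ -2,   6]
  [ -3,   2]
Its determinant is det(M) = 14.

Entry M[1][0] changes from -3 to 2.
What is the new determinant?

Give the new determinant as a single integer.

det is linear in row 1: changing M[1][0] by delta changes det by delta * cofactor(1,0).
Cofactor C_10 = (-1)^(1+0) * minor(1,0) = -6
Entry delta = 2 - -3 = 5
Det delta = 5 * -6 = -30
New det = 14 + -30 = -16

Answer: -16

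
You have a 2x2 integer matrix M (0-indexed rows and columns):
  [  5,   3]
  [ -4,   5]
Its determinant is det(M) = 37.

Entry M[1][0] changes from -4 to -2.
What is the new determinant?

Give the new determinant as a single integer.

det is linear in row 1: changing M[1][0] by delta changes det by delta * cofactor(1,0).
Cofactor C_10 = (-1)^(1+0) * minor(1,0) = -3
Entry delta = -2 - -4 = 2
Det delta = 2 * -3 = -6
New det = 37 + -6 = 31

Answer: 31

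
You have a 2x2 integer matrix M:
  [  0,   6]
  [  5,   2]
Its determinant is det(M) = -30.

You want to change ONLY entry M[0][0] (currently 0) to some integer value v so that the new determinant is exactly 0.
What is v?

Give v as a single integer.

Answer: 15

Derivation:
det is linear in entry M[0][0]: det = old_det + (v - 0) * C_00
Cofactor C_00 = 2
Want det = 0: -30 + (v - 0) * 2 = 0
  (v - 0) = 30 / 2 = 15
  v = 0 + (15) = 15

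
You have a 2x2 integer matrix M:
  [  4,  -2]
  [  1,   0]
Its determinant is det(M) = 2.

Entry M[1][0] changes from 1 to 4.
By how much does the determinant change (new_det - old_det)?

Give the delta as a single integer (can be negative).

Cofactor C_10 = 2
Entry delta = 4 - 1 = 3
Det delta = entry_delta * cofactor = 3 * 2 = 6

Answer: 6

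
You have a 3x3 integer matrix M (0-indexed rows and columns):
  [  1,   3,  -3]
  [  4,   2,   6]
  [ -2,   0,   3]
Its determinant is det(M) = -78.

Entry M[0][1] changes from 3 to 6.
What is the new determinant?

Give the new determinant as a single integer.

Answer: -150

Derivation:
det is linear in row 0: changing M[0][1] by delta changes det by delta * cofactor(0,1).
Cofactor C_01 = (-1)^(0+1) * minor(0,1) = -24
Entry delta = 6 - 3 = 3
Det delta = 3 * -24 = -72
New det = -78 + -72 = -150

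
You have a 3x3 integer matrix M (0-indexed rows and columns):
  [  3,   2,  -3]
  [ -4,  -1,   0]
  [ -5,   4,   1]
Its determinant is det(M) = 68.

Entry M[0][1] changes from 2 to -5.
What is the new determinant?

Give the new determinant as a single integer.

Answer: 40

Derivation:
det is linear in row 0: changing M[0][1] by delta changes det by delta * cofactor(0,1).
Cofactor C_01 = (-1)^(0+1) * minor(0,1) = 4
Entry delta = -5 - 2 = -7
Det delta = -7 * 4 = -28
New det = 68 + -28 = 40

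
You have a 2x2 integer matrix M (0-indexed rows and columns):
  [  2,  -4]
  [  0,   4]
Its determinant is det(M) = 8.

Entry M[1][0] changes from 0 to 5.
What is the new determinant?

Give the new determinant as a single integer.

det is linear in row 1: changing M[1][0] by delta changes det by delta * cofactor(1,0).
Cofactor C_10 = (-1)^(1+0) * minor(1,0) = 4
Entry delta = 5 - 0 = 5
Det delta = 5 * 4 = 20
New det = 8 + 20 = 28

Answer: 28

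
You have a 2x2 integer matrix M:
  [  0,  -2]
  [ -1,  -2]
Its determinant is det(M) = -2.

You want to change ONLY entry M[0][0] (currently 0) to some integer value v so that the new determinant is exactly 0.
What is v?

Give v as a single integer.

det is linear in entry M[0][0]: det = old_det + (v - 0) * C_00
Cofactor C_00 = -2
Want det = 0: -2 + (v - 0) * -2 = 0
  (v - 0) = 2 / -2 = -1
  v = 0 + (-1) = -1

Answer: -1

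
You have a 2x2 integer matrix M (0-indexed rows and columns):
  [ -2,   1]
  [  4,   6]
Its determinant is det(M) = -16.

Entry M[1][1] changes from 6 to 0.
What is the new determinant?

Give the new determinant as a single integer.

Answer: -4

Derivation:
det is linear in row 1: changing M[1][1] by delta changes det by delta * cofactor(1,1).
Cofactor C_11 = (-1)^(1+1) * minor(1,1) = -2
Entry delta = 0 - 6 = -6
Det delta = -6 * -2 = 12
New det = -16 + 12 = -4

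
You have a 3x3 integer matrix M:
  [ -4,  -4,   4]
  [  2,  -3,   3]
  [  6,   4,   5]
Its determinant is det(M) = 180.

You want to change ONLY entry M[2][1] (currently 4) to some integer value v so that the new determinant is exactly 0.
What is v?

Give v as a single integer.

det is linear in entry M[2][1]: det = old_det + (v - 4) * C_21
Cofactor C_21 = 20
Want det = 0: 180 + (v - 4) * 20 = 0
  (v - 4) = -180 / 20 = -9
  v = 4 + (-9) = -5

Answer: -5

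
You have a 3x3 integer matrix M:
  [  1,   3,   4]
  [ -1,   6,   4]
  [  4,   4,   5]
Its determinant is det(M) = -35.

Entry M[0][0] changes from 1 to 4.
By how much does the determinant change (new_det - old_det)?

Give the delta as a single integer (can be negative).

Answer: 42

Derivation:
Cofactor C_00 = 14
Entry delta = 4 - 1 = 3
Det delta = entry_delta * cofactor = 3 * 14 = 42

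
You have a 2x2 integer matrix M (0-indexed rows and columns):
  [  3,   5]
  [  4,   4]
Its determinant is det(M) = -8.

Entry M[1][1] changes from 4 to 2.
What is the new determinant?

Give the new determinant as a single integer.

Answer: -14

Derivation:
det is linear in row 1: changing M[1][1] by delta changes det by delta * cofactor(1,1).
Cofactor C_11 = (-1)^(1+1) * minor(1,1) = 3
Entry delta = 2 - 4 = -2
Det delta = -2 * 3 = -6
New det = -8 + -6 = -14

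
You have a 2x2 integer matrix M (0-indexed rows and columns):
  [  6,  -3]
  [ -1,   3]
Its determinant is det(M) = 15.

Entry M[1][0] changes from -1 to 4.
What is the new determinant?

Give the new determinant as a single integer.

det is linear in row 1: changing M[1][0] by delta changes det by delta * cofactor(1,0).
Cofactor C_10 = (-1)^(1+0) * minor(1,0) = 3
Entry delta = 4 - -1 = 5
Det delta = 5 * 3 = 15
New det = 15 + 15 = 30

Answer: 30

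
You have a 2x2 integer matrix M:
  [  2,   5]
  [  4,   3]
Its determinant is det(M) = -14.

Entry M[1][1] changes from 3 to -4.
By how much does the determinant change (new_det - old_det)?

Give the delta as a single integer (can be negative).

Answer: -14

Derivation:
Cofactor C_11 = 2
Entry delta = -4 - 3 = -7
Det delta = entry_delta * cofactor = -7 * 2 = -14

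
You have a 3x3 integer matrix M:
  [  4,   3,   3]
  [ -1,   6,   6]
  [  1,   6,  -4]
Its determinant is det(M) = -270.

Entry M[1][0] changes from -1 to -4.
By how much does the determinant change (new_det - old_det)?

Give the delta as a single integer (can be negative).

Answer: -90

Derivation:
Cofactor C_10 = 30
Entry delta = -4 - -1 = -3
Det delta = entry_delta * cofactor = -3 * 30 = -90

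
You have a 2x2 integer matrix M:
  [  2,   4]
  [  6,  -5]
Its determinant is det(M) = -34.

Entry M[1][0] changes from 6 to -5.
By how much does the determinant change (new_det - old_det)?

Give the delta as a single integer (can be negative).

Answer: 44

Derivation:
Cofactor C_10 = -4
Entry delta = -5 - 6 = -11
Det delta = entry_delta * cofactor = -11 * -4 = 44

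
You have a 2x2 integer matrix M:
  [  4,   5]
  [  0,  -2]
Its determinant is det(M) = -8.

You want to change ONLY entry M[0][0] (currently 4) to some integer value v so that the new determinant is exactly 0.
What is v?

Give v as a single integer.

det is linear in entry M[0][0]: det = old_det + (v - 4) * C_00
Cofactor C_00 = -2
Want det = 0: -8 + (v - 4) * -2 = 0
  (v - 4) = 8 / -2 = -4
  v = 4 + (-4) = 0

Answer: 0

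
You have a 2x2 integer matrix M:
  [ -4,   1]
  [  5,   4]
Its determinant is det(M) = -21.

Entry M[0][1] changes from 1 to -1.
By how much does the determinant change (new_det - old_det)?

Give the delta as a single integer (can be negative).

Answer: 10

Derivation:
Cofactor C_01 = -5
Entry delta = -1 - 1 = -2
Det delta = entry_delta * cofactor = -2 * -5 = 10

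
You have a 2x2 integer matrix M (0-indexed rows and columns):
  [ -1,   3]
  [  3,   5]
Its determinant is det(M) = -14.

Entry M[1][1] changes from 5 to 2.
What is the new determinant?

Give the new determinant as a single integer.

Answer: -11

Derivation:
det is linear in row 1: changing M[1][1] by delta changes det by delta * cofactor(1,1).
Cofactor C_11 = (-1)^(1+1) * minor(1,1) = -1
Entry delta = 2 - 5 = -3
Det delta = -3 * -1 = 3
New det = -14 + 3 = -11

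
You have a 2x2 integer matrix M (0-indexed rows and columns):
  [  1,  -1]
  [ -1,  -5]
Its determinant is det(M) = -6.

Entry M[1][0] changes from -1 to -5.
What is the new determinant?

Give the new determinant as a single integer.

Answer: -10

Derivation:
det is linear in row 1: changing M[1][0] by delta changes det by delta * cofactor(1,0).
Cofactor C_10 = (-1)^(1+0) * minor(1,0) = 1
Entry delta = -5 - -1 = -4
Det delta = -4 * 1 = -4
New det = -6 + -4 = -10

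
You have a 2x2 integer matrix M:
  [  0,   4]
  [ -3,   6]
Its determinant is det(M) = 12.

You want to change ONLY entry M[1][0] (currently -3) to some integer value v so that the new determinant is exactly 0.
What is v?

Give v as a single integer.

Answer: 0

Derivation:
det is linear in entry M[1][0]: det = old_det + (v - -3) * C_10
Cofactor C_10 = -4
Want det = 0: 12 + (v - -3) * -4 = 0
  (v - -3) = -12 / -4 = 3
  v = -3 + (3) = 0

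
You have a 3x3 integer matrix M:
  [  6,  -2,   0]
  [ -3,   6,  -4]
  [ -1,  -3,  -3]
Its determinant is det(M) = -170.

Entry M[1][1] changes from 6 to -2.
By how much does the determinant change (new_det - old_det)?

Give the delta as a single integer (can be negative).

Cofactor C_11 = -18
Entry delta = -2 - 6 = -8
Det delta = entry_delta * cofactor = -8 * -18 = 144

Answer: 144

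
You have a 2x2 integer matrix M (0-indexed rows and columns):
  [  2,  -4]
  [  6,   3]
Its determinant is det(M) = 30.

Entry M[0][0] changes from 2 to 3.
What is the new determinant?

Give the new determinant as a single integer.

det is linear in row 0: changing M[0][0] by delta changes det by delta * cofactor(0,0).
Cofactor C_00 = (-1)^(0+0) * minor(0,0) = 3
Entry delta = 3 - 2 = 1
Det delta = 1 * 3 = 3
New det = 30 + 3 = 33

Answer: 33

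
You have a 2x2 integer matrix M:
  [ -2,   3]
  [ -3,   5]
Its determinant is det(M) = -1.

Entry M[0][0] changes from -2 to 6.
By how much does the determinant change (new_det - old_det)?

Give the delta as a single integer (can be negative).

Cofactor C_00 = 5
Entry delta = 6 - -2 = 8
Det delta = entry_delta * cofactor = 8 * 5 = 40

Answer: 40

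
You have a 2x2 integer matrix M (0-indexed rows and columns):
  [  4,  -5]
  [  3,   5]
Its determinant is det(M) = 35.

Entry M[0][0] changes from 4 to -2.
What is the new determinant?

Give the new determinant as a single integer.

Answer: 5

Derivation:
det is linear in row 0: changing M[0][0] by delta changes det by delta * cofactor(0,0).
Cofactor C_00 = (-1)^(0+0) * minor(0,0) = 5
Entry delta = -2 - 4 = -6
Det delta = -6 * 5 = -30
New det = 35 + -30 = 5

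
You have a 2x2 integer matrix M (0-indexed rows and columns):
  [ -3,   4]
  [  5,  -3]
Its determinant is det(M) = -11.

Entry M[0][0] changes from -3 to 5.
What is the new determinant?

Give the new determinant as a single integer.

Answer: -35

Derivation:
det is linear in row 0: changing M[0][0] by delta changes det by delta * cofactor(0,0).
Cofactor C_00 = (-1)^(0+0) * minor(0,0) = -3
Entry delta = 5 - -3 = 8
Det delta = 8 * -3 = -24
New det = -11 + -24 = -35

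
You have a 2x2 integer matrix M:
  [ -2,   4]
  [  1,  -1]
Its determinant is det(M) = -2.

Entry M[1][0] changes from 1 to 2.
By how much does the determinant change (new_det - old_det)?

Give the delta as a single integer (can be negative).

Answer: -4

Derivation:
Cofactor C_10 = -4
Entry delta = 2 - 1 = 1
Det delta = entry_delta * cofactor = 1 * -4 = -4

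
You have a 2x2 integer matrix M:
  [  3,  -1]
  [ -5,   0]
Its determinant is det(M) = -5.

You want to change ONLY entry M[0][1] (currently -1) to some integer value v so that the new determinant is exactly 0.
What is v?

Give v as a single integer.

Answer: 0

Derivation:
det is linear in entry M[0][1]: det = old_det + (v - -1) * C_01
Cofactor C_01 = 5
Want det = 0: -5 + (v - -1) * 5 = 0
  (v - -1) = 5 / 5 = 1
  v = -1 + (1) = 0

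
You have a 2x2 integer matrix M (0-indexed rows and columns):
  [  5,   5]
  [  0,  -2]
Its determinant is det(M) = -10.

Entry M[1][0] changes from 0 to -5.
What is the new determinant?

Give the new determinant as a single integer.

Answer: 15

Derivation:
det is linear in row 1: changing M[1][0] by delta changes det by delta * cofactor(1,0).
Cofactor C_10 = (-1)^(1+0) * minor(1,0) = -5
Entry delta = -5 - 0 = -5
Det delta = -5 * -5 = 25
New det = -10 + 25 = 15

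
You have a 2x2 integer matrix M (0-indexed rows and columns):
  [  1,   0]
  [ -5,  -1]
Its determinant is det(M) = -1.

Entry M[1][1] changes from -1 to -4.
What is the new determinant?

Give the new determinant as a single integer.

det is linear in row 1: changing M[1][1] by delta changes det by delta * cofactor(1,1).
Cofactor C_11 = (-1)^(1+1) * minor(1,1) = 1
Entry delta = -4 - -1 = -3
Det delta = -3 * 1 = -3
New det = -1 + -3 = -4

Answer: -4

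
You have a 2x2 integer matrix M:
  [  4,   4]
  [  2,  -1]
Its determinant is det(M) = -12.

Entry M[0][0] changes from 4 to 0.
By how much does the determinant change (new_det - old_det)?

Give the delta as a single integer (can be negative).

Cofactor C_00 = -1
Entry delta = 0 - 4 = -4
Det delta = entry_delta * cofactor = -4 * -1 = 4

Answer: 4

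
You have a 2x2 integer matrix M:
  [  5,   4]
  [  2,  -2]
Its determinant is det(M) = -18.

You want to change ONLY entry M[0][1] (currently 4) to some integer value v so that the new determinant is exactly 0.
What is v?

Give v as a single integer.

Answer: -5

Derivation:
det is linear in entry M[0][1]: det = old_det + (v - 4) * C_01
Cofactor C_01 = -2
Want det = 0: -18 + (v - 4) * -2 = 0
  (v - 4) = 18 / -2 = -9
  v = 4 + (-9) = -5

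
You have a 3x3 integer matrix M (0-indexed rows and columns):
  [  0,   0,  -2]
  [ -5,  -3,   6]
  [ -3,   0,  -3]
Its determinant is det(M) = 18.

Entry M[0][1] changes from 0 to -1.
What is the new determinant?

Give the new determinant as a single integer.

det is linear in row 0: changing M[0][1] by delta changes det by delta * cofactor(0,1).
Cofactor C_01 = (-1)^(0+1) * minor(0,1) = -33
Entry delta = -1 - 0 = -1
Det delta = -1 * -33 = 33
New det = 18 + 33 = 51

Answer: 51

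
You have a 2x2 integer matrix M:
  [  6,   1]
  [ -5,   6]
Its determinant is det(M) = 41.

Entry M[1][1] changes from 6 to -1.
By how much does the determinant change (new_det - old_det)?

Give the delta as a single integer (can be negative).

Answer: -42

Derivation:
Cofactor C_11 = 6
Entry delta = -1 - 6 = -7
Det delta = entry_delta * cofactor = -7 * 6 = -42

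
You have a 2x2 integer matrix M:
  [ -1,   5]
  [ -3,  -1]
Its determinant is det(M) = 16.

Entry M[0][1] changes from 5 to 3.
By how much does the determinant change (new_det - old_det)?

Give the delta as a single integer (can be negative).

Answer: -6

Derivation:
Cofactor C_01 = 3
Entry delta = 3 - 5 = -2
Det delta = entry_delta * cofactor = -2 * 3 = -6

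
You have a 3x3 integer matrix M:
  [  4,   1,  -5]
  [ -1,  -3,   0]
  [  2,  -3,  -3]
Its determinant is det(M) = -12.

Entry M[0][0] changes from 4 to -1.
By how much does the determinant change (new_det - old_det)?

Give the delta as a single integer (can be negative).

Answer: -45

Derivation:
Cofactor C_00 = 9
Entry delta = -1 - 4 = -5
Det delta = entry_delta * cofactor = -5 * 9 = -45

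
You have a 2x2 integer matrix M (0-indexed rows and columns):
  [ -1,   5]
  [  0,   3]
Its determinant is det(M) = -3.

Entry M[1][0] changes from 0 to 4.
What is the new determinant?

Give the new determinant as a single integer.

det is linear in row 1: changing M[1][0] by delta changes det by delta * cofactor(1,0).
Cofactor C_10 = (-1)^(1+0) * minor(1,0) = -5
Entry delta = 4 - 0 = 4
Det delta = 4 * -5 = -20
New det = -3 + -20 = -23

Answer: -23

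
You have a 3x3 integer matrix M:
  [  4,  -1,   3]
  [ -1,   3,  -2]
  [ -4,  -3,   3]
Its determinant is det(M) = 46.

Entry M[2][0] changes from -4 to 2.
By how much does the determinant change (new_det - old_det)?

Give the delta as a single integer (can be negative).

Cofactor C_20 = -7
Entry delta = 2 - -4 = 6
Det delta = entry_delta * cofactor = 6 * -7 = -42

Answer: -42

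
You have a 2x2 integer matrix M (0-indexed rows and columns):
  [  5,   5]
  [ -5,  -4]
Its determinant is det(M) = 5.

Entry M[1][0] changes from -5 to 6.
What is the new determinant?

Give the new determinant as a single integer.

det is linear in row 1: changing M[1][0] by delta changes det by delta * cofactor(1,0).
Cofactor C_10 = (-1)^(1+0) * minor(1,0) = -5
Entry delta = 6 - -5 = 11
Det delta = 11 * -5 = -55
New det = 5 + -55 = -50

Answer: -50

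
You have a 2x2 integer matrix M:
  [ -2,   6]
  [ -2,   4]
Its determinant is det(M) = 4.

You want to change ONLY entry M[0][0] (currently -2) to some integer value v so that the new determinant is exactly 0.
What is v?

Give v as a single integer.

Answer: -3

Derivation:
det is linear in entry M[0][0]: det = old_det + (v - -2) * C_00
Cofactor C_00 = 4
Want det = 0: 4 + (v - -2) * 4 = 0
  (v - -2) = -4 / 4 = -1
  v = -2 + (-1) = -3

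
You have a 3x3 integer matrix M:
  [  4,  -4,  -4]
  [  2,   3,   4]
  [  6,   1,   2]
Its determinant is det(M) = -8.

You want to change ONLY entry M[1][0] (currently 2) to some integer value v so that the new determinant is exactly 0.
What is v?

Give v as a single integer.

det is linear in entry M[1][0]: det = old_det + (v - 2) * C_10
Cofactor C_10 = 4
Want det = 0: -8 + (v - 2) * 4 = 0
  (v - 2) = 8 / 4 = 2
  v = 2 + (2) = 4

Answer: 4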